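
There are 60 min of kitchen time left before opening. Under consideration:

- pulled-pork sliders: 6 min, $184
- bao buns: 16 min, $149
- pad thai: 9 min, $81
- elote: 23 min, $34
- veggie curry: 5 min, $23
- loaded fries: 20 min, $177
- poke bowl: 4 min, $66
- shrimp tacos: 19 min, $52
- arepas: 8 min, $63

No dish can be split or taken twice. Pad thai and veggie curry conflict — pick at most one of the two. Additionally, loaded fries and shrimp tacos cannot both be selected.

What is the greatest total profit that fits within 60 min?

Density check — pulled-pork sliders 30.67, poke bowl 16.50, bao buns 9.31, pad thai 9.00 are the best per min.
Taking pulled-pork sliders + bao buns + veggie curry + loaded fries + poke bowl + arepas: 59 min used, 662 in profit.
Runner-up pulled-pork sliders + bao buns + pad thai + loaded fries + poke bowl tops out at 657.

662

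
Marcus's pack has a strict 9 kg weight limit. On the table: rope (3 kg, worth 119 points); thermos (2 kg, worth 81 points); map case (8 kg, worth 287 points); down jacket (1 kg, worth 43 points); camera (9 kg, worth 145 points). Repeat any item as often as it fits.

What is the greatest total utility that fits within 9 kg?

387

Ranking by ratio (utility/kg): down jacket 43.00, thermos 40.50, rope 39.67.
Best packing: 9×down jacket — 9 kg, 387 total.
No other feasible combination exceeds 387.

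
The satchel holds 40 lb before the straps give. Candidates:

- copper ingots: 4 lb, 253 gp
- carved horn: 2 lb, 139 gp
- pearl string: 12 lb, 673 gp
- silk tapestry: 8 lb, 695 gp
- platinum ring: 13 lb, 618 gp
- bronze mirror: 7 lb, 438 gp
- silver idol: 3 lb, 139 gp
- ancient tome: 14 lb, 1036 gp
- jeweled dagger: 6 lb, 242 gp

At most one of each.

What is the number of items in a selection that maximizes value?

Optimal total is 2796.
copper ingots + carved horn + pearl string + silk tapestry + ancient tome hits 2796 at 40 lb.
Every optimal selection uses 5 items.

5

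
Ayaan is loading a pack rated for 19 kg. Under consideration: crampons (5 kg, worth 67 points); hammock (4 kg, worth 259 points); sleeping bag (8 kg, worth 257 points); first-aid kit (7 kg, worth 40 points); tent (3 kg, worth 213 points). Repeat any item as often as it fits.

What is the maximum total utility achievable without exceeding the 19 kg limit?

1324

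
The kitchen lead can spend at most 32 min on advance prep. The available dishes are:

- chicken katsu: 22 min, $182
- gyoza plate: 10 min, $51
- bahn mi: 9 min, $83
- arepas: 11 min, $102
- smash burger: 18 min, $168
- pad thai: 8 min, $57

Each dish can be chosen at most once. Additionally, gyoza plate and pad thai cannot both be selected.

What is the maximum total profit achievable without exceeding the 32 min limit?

Taking arepas + smash burger: 29 min used, 270 in profit.
The closest alternative, chicken katsu + bahn mi, reaches only 265.

270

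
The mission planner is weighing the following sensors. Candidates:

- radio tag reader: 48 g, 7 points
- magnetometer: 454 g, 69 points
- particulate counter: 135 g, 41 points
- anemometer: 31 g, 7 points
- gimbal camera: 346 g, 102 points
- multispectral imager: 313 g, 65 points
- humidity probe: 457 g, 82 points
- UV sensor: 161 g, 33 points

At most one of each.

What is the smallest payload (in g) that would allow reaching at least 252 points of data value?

1034

Need the lightest bundle worth ≥ 252.
Taking radio tag reader + particulate counter + anemometer + gimbal camera + multispectral imager + UV sensor gives 255 (≥ 252) for 1034 g.
No combination under 1034 g hits 252.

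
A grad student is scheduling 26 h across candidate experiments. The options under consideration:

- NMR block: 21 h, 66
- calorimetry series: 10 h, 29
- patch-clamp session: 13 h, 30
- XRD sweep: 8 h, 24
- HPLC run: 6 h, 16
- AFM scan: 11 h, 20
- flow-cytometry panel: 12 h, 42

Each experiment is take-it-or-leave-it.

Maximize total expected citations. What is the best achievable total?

The ratio ordering already packs tightly: XRD sweep + HPLC run + flow-cytometry panel, 26 h, 82.
That's the maximum — no swap from here does better than 82.

82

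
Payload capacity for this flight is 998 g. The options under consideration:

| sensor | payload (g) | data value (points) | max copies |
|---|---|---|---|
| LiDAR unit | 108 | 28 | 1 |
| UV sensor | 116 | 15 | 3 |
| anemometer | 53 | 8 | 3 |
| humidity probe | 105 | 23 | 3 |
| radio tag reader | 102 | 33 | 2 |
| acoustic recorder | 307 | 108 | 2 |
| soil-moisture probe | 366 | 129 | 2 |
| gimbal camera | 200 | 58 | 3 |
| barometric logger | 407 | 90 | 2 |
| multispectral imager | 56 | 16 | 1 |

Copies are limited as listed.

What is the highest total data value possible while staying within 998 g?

Ranking by ratio (data value/g): soil-moisture probe 0.35, acoustic recorder 0.35, radio tag reader 0.32, gimbal camera 0.29.
A density-first pass picks 2×radio tag reader + 2×soil-moisture probe + multispectral imager — 340 at 992 g.
Replace 2×radio tag reader and soil-moisture probe and multispectral imager with 2×acoustic recorder: the trade gains 5 net, giving 345 at 980 g.
Nothing else within 998 g beats 345.

345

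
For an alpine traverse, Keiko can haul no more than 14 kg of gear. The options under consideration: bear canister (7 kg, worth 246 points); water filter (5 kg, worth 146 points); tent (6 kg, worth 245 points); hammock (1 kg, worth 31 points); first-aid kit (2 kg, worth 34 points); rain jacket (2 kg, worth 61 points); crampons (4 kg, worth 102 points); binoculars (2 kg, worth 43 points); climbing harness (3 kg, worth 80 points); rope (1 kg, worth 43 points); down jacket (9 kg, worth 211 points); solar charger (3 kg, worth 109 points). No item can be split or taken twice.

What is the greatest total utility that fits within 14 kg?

Taking the top-ratio items first gives tent + hammock + rain jacket + rope + solar charger for 489 (13 kg).
The 6 kg tied up in hammock and rain jacket and solar charger is better spent on bear canister — total rises to 534 (14 kg).

534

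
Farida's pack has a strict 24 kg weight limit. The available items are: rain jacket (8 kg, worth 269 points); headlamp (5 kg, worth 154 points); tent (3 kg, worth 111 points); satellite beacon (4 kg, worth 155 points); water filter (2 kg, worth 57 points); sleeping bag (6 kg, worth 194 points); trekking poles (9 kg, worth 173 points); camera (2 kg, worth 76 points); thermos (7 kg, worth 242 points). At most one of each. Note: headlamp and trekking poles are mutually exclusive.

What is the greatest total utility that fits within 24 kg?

By utility per kg: satellite beacon 38.75, camera 38.00, tent 37.00, thermos 34.57 lead.
Taking rain jacket + tent + satellite beacon + camera + thermos: 24 kg used, 853 in utility.

853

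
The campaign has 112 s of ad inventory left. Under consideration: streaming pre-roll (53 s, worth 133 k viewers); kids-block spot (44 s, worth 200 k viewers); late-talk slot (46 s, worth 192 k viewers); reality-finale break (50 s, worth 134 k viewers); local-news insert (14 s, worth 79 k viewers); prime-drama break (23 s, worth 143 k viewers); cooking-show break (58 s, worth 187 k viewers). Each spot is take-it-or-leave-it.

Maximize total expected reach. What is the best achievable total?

Filling by ratio: kids-block spot + local-news insert + prime-drama break for 422, with 31 s left unused.
Dropping prime-drama break frees 23 s; slotting in late-talk slot (46 s) lifts the total to 471 at 104 s.
The closest alternative, kids-block spot + local-news insert + prime-drama break, reaches only 422.

471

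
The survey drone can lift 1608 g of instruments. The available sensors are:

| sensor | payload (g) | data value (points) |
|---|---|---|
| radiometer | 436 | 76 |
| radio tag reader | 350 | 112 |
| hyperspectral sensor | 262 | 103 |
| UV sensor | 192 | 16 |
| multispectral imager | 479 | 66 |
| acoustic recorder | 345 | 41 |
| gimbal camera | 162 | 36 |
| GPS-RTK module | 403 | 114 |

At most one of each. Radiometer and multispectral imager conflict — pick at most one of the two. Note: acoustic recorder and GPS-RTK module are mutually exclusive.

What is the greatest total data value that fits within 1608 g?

Ranking by ratio (data value/g): hyperspectral sensor 0.39, radio tag reader 0.32, GPS-RTK module 0.28.
Best packing: radiometer + radio tag reader + hyperspectral sensor + GPS-RTK module — 1451 g, 405 total.
Every other selection either busts 1608 g or breaks a pairing rule or fails to beat 405.

405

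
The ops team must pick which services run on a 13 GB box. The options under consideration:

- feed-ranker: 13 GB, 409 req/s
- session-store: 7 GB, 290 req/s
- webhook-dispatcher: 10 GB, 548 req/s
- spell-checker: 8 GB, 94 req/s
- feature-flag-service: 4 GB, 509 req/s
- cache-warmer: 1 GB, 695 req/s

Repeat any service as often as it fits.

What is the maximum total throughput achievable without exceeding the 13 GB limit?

9035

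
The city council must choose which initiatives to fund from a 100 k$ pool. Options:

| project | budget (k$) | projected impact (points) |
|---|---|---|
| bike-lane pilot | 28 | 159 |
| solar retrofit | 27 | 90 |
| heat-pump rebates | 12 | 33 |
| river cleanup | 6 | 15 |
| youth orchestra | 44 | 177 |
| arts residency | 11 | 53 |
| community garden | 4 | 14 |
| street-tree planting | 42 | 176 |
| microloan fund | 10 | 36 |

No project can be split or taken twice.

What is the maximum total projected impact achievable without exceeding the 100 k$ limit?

440

A density-first pass picks bike-lane pilot + arts residency + community garden + street-tree planting + microloan fund — 438 at 95 k$.
Dropping community garden and street-tree planting frees 46 k$; slotting in river cleanup + youth orchestra (50 k$) lifts the total to 440 at 99 k$.
Runner-up bike-lane pilot + youth orchestra + arts residency + community garden + microloan fund tops out at 439.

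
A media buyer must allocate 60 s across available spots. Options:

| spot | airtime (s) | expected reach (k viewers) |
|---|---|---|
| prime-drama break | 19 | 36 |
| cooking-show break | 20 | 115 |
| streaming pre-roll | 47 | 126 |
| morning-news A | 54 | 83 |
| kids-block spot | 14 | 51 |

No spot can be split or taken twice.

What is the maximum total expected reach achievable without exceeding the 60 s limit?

202

Best packing: prime-drama break + cooking-show break + kids-block spot — 53 s, 202 total.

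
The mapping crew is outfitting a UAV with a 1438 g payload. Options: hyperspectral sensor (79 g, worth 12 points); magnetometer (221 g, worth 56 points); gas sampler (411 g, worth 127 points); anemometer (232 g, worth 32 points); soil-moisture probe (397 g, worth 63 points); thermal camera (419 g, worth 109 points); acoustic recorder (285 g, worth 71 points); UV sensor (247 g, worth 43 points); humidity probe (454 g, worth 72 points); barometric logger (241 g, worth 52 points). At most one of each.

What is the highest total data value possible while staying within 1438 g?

375

Best packing: hyperspectral sensor + magnetometer + gas sampler + thermal camera + acoustic recorder — 1415 g, 375 total.
The closest alternative, hyperspectral sensor + gas sampler + thermal camera + acoustic recorder + barometric logger, reaches only 371.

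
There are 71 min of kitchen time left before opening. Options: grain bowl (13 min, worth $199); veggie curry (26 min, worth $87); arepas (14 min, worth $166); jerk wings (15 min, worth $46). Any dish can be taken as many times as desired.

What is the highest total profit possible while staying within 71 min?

Density check — grain bowl 15.31, arepas 11.86, veggie curry 3.35, jerk wings 3.07 are the best per min.
Taking 5×grain bowl: 65 min used, 995 in profit.
Nothing else within 71 min beats 995.

995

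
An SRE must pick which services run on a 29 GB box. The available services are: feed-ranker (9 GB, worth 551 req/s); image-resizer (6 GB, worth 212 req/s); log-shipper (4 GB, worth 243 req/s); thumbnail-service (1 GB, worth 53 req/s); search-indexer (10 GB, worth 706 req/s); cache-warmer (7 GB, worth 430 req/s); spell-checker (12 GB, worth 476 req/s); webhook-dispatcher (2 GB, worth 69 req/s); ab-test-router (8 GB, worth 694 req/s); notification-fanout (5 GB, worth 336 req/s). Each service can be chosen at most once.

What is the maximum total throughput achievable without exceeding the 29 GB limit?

Taking the top-ratio services first gives log-shipper + thumbnail-service + search-indexer + ab-test-router + notification-fanout for 2032 (28 GB).
Dropping thumbnail-service and notification-fanout frees 6 GB; slotting in cache-warmer (7 GB) lifts the total to 2073 at 29 GB.
Runner-up log-shipper + search-indexer + webhook-dispatcher + ab-test-router + notification-fanout tops out at 2048.

2073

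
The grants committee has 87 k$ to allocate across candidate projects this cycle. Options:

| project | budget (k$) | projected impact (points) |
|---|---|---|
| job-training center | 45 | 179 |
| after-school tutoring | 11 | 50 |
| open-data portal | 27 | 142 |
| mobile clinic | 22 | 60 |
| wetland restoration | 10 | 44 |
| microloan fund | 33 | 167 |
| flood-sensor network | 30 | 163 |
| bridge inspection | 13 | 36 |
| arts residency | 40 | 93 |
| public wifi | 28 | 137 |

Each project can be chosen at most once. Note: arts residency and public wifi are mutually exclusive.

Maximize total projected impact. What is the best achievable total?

442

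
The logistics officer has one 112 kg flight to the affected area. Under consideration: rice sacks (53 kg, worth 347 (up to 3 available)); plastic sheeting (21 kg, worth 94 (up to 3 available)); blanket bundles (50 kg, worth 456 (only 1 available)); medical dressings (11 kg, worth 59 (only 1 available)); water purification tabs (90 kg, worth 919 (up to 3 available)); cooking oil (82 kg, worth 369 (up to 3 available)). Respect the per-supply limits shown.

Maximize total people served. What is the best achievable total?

1013

Greedy by ratio would take medical dressings + water purification tabs: 101 kg used, total 978.
Dropping medical dressings frees 11 kg; slotting in plastic sheeting (21 kg) lifts the total to 1013 at 111 kg.
Every other selection either busts 112 kg or exceeds an availability limit or fails to beat 1013.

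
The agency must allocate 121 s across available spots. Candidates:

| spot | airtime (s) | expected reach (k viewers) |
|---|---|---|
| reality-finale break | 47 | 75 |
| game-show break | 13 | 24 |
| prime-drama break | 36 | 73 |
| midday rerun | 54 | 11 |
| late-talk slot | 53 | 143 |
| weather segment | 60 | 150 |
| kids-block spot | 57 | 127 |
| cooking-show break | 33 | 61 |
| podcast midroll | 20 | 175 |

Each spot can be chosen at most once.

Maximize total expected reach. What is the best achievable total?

403

The ratio heuristic lands on prime-drama break + late-talk slot + podcast midroll (391) but leaves 12 s idle.
Replace prime-drama break with game-show break + cooking-show break: the trade gains 12 net, giving 403 at 119 s.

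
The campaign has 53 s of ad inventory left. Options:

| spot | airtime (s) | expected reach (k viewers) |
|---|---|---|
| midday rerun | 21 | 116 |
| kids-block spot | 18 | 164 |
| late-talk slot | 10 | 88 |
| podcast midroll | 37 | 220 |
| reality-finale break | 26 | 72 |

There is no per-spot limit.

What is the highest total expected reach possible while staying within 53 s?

Density check — kids-block spot 9.11, late-talk slot 8.80, podcast midroll 5.95 are the best per s.
Greedy by ratio would take 2×kids-block spot + late-talk slot: 46 s used, total 416.
The 36 s tied up in 2×kids-block spot is better spent on 4×late-talk slot — total rises to 440 (50 s).
That's the maximum — no swap from here does better than 440.

440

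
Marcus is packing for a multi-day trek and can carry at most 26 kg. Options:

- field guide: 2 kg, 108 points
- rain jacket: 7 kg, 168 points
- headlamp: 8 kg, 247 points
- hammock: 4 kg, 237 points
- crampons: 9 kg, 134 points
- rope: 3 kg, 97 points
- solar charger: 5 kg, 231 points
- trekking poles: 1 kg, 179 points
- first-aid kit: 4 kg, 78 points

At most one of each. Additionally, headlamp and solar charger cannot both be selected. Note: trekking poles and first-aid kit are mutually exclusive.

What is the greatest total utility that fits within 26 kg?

1036

Density check — trekking poles 179.00, hammock 59.25, field guide 54.00, solar charger 46.20 are the best per kg.
Taking field guide + rain jacket + headlamp + hammock + rope + trekking poles: 25 kg used, 1036 in utility.
Runner-up field guide + rain jacket + hammock + rope + solar charger + trekking poles tops out at 1020.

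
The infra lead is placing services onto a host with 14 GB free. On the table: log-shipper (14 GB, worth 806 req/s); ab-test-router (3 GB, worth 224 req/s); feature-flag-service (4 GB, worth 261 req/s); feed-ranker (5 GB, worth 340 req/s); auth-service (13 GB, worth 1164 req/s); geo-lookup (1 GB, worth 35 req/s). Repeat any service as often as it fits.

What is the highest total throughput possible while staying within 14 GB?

1199

The ratio ordering already packs tightly: auth-service + geo-lookup, 14 GB, 1199.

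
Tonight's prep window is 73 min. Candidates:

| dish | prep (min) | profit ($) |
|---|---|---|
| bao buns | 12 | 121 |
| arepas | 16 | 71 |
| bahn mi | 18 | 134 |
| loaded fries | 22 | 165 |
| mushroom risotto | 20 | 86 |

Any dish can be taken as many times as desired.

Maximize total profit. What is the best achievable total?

The ratio ordering already packs tightly: 6×bao buns, 72 min, 726.
No other feasible combination exceeds 726.

726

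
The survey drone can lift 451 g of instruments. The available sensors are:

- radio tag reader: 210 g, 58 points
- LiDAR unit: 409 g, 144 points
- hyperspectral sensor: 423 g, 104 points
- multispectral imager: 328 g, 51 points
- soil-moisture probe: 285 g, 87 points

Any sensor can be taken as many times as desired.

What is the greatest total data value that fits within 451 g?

144

Taking LiDAR unit: 409 g used, 144 in data value.
Every other selection either busts 451 g or fails to beat 144.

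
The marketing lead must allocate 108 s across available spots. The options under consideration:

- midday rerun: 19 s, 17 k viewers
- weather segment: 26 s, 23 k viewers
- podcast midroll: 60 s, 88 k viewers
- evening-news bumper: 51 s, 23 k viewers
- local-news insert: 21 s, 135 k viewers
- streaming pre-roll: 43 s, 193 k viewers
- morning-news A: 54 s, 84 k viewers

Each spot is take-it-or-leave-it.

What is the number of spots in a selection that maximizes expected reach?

3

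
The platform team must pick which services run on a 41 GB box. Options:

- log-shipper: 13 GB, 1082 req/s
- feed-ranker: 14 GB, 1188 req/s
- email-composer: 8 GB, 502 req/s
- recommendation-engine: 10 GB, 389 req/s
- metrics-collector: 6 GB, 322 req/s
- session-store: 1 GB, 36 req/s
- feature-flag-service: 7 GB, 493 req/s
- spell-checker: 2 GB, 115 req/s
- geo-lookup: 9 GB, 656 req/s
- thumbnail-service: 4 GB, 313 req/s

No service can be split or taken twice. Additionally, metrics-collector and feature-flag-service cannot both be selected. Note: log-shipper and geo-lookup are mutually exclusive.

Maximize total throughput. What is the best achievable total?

3227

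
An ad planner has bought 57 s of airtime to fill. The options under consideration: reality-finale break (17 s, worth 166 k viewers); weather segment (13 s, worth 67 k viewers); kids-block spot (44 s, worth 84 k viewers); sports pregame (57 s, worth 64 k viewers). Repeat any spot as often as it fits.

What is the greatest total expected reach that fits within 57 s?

Taking 3×reality-finale break: 51 s used, 498 in expected reach.
Every other selection either busts 57 s or fails to beat 498.

498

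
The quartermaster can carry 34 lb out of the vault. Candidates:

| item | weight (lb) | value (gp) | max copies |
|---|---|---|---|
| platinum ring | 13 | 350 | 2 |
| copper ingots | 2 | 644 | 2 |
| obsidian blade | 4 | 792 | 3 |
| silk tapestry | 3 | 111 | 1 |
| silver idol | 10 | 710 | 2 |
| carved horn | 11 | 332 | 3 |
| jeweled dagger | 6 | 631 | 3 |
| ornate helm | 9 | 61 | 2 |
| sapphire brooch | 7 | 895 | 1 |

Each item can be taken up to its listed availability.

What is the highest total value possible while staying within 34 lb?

5557

Density check — copper ingots 322.00, obsidian blade 198.00, sapphire brooch 127.86, jeweled dagger 105.17 are the best per lb.
Filling by ratio: 2×copper ingots + 3×obsidian blade + silk tapestry + jeweled dagger + sapphire brooch for 5301, with 2 lb left unused.
The 10 lb tied up in silk tapestry and sapphire brooch is better spent on 2×jeweled dagger — total rises to 5557 (34 lb).
Nothing else within 34 lb beats 5557.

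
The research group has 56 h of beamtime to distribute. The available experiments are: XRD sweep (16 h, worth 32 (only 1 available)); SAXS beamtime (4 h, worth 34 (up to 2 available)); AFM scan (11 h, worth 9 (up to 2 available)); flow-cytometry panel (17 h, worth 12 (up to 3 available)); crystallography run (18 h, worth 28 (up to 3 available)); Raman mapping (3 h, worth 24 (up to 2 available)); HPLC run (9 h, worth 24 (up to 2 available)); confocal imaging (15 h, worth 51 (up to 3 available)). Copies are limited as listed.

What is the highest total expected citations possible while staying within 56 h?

245

By expected citations per h: SAXS beamtime 8.50, Raman mapping 8.00, confocal imaging 3.40, HPLC run 2.67 lead.
Greedy by ratio would take 2×SAXS beamtime + 2×Raman mapping + HPLC run + 2×confocal imaging: 53 h used, total 242.
Replace Raman mapping and HPLC run with confocal imaging: the trade gains 3 net, giving 245 at 56 h.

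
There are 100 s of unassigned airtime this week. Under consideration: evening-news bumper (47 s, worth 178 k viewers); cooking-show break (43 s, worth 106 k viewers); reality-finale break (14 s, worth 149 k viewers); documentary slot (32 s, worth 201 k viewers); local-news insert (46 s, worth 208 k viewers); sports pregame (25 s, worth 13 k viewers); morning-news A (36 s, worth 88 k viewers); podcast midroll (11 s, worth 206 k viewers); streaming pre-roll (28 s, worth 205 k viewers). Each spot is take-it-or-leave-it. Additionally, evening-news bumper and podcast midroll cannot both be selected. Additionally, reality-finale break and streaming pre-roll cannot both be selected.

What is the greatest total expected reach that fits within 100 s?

Density check — podcast midroll 18.73, reality-finale break 10.64, streaming pre-roll 7.32, documentary slot 6.28 are the best per s.
Taking cooking-show break + reality-finale break + documentary slot + podcast midroll: 100 s used, 662 in expected reach.
That's the maximum — no feasible swap from here does better than 662.

662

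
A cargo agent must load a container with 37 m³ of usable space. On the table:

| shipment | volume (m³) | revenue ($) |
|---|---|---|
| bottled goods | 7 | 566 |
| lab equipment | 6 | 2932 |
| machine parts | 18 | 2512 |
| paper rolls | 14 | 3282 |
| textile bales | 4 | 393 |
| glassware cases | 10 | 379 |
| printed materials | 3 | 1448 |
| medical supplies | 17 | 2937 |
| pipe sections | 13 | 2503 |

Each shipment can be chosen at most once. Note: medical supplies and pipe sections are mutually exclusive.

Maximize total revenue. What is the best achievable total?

The ratio ordering already packs tightly: lab equipment + paper rolls + printed materials + pipe sections, 36 m³, 10165.

10165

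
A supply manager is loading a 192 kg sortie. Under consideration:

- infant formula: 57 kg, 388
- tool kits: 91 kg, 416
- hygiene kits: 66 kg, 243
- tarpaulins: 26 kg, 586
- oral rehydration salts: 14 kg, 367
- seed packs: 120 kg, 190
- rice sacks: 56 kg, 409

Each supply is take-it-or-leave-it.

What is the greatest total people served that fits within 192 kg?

A density-first pass picks infant formula + tarpaulins + oral rehydration salts + rice sacks — 1750 at 153 kg.
The 57 kg tied up in infant formula is better spent on tool kits — total rises to 1778 (187 kg).
An exhaustive check of the 128 subsets confirms 1778.

1778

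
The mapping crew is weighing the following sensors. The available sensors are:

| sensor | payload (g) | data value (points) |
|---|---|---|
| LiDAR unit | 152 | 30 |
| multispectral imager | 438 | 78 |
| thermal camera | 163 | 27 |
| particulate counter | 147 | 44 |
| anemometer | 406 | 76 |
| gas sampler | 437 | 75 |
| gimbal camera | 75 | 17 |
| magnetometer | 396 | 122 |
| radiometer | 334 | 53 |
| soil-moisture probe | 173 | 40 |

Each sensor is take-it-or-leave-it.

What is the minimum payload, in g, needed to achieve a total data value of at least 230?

868

Look for the lowest-payload combination reaching 230.
Taking LiDAR unit + particulate counter + magnetometer + soil-moisture probe gives 236 (≥ 230) for 868 g.
No combination under 868 g hits 230.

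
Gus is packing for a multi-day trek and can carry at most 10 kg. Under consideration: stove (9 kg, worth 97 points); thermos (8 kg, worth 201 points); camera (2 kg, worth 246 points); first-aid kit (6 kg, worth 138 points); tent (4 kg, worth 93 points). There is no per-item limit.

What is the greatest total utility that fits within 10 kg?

1230

Best packing: 5×camera — 10 kg, 1230 total.
That's the maximum — no swap from here does better than 1230.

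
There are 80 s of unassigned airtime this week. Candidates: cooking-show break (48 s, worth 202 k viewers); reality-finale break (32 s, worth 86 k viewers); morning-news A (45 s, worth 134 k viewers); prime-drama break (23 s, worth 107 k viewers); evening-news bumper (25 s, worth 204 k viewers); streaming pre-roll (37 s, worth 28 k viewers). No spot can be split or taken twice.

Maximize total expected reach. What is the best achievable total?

Ranking by ratio (expected reach/s): evening-news bumper 8.16, prime-drama break 4.65, cooking-show break 4.21, morning-news A 2.98.
Taking the top-ratio spots first gives reality-finale break + prime-drama break + evening-news bumper for 397 (80 s).
Dropping reality-finale break and prime-drama break frees 55 s; slotting in cooking-show break (48 s) lifts the total to 406 at 73 s.

406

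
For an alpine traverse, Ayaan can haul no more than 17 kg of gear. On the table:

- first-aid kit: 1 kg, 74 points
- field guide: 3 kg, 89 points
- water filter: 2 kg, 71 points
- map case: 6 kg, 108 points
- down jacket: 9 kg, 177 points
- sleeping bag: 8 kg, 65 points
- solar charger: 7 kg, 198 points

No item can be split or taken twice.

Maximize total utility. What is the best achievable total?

469

Filling by ratio: first-aid kit + field guide + water filter + solar charger for 432, with 4 kg left unused.
Replace water filter with map case: the trade gains 37 net, giving 469 at 17 kg.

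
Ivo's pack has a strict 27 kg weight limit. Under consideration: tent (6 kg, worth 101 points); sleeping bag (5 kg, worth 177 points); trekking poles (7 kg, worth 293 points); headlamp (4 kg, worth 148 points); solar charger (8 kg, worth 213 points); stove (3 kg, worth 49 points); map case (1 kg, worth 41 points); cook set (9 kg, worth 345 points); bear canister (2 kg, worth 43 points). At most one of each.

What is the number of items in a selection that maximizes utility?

Optimal total is 1006.
For example sleeping bag + trekking poles + headlamp + cook set + bear canister achieves it, using 27 kg.
Every optimal selection uses 5 items.

5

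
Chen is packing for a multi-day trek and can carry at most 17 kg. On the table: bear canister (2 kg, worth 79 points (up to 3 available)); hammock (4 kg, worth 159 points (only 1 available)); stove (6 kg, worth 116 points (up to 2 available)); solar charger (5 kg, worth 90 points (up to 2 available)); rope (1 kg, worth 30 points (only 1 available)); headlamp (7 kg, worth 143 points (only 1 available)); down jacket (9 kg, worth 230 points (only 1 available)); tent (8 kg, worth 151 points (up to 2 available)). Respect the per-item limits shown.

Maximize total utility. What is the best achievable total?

A density-first pass picks 3×bear canister + hammock + stove + rope — 542 at 17 kg.
Replace bear canister and stove and rope with down jacket: the trade gains 5 net, giving 547 at 17 kg.
Every other selection either busts 17 kg or exceeds an availability limit or fails to beat 547.

547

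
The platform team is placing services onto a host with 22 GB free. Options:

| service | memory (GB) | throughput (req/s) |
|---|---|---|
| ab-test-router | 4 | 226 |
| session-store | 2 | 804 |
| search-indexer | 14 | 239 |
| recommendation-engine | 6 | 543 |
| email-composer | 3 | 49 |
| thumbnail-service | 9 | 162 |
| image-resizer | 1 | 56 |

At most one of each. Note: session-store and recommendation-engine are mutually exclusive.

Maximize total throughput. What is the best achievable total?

Density check — session-store 402.00, recommendation-engine 90.50, ab-test-router 56.50, image-resizer 56.00 are the best per GB.
Ab-test-router + session-store + search-indexer + image-resizer uses 21 of the 22 GB and totals 1325.
No other feasible combination exceeds 1325.

1325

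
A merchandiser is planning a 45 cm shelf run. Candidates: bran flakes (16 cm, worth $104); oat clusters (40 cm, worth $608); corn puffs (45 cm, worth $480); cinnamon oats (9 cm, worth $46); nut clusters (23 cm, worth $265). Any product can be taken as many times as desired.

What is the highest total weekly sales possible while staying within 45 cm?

608

Taking oat clusters: 40 cm used, 608 in weekly sales.
That's the maximum — no swap from here does better than 608.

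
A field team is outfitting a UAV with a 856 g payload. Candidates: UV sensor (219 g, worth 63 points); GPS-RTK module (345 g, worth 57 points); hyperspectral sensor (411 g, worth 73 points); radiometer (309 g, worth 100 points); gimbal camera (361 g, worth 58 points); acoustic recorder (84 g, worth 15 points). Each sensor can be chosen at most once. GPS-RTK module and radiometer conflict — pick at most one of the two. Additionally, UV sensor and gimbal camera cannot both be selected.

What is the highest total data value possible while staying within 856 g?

188

Ranking by ratio (data value/g): radiometer 0.32, UV sensor 0.29, acoustic recorder 0.18, hyperspectral sensor 0.18.
Filling by ratio: UV sensor + radiometer + acoustic recorder for 178, with 244 g left unused.
The 219 g tied up in UV sensor is better spent on hyperspectral sensor — total rises to 188 (804 g).
An exhaustive check of the 64 subsets confirms 188.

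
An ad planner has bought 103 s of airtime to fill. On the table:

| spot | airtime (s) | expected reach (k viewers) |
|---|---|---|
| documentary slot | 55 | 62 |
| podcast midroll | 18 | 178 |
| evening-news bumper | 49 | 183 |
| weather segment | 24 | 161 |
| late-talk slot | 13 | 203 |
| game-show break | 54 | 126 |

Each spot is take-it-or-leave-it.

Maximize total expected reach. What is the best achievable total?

564

A density-first pass picks podcast midroll + weather segment + late-talk slot — 542 at 55 s.
Replace weather segment with evening-news bumper: the trade gains 22 net, giving 564 at 80 s.
The closest alternative, evening-news bumper + weather segment + late-talk slot, reaches only 547.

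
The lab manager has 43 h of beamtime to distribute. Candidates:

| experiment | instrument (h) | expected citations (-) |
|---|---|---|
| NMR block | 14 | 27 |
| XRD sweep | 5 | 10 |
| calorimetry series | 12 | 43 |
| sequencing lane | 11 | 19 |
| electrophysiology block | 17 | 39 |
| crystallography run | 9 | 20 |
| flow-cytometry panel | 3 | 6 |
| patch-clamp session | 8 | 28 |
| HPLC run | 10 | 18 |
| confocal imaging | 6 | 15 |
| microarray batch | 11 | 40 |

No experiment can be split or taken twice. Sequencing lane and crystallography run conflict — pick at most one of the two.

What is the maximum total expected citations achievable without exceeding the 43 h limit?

137

The ratio heuristic lands on XRD sweep + calorimetry series + patch-clamp session + confocal imaging + microarray batch (136) but leaves 1 h idle.
Dropping XRD sweep and confocal imaging frees 11 h; slotting in crystallography run + flow-cytometry panel (12 h) lifts the total to 137 at 43 h.
Next best is XRD sweep + calorimetry series + patch-clamp session + confocal imaging + microarray batch at 136 (42 h) — short by 1.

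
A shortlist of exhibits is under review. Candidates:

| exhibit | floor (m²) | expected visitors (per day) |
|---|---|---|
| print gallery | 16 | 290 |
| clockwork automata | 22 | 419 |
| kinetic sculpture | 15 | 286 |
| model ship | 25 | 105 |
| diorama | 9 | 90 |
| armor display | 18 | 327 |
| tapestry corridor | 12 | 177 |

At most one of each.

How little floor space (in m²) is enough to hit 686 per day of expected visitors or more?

37

Need the lightest bundle worth ≥ 686.
clockwork automata + kinetic sculpture reaches 705 using 37 m².
Any bundle with less than 37 m² falls short of 686.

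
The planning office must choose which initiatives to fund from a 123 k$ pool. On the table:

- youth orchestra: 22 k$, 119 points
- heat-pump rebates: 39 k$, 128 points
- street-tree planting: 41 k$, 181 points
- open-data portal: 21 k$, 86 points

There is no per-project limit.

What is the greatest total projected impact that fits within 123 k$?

595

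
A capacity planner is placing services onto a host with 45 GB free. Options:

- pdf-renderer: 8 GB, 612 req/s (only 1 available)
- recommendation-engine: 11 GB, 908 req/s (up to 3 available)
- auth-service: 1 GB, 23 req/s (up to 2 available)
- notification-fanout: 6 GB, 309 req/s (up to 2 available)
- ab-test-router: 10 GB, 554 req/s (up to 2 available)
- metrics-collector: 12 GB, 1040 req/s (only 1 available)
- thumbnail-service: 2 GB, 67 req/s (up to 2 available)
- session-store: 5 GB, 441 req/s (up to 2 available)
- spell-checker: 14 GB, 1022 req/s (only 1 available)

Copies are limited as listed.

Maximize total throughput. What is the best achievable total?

3764

Density check — session-store 88.20, metrics-collector 86.67, recommendation-engine 82.55, pdf-renderer 76.50 are the best per GB.
Taking the top-ratio services first gives 2×recommendation-engine + auth-service + metrics-collector + 2×session-store for 3761 (45 GB).
Replace auth-service and 2×session-store with recommendation-engine: the trade gains 3 net, giving 3764 at 45 GB.
Every other selection either busts 45 GB or exceeds an availability limit or fails to beat 3764.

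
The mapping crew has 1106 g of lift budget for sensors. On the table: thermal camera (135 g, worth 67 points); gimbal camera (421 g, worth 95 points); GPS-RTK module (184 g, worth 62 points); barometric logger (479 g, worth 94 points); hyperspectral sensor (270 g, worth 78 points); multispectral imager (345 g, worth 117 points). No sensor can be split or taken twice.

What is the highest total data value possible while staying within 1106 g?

Greedy by ratio would take thermal camera + GPS-RTK module + hyperspectral sensor + multispectral imager: 934 g used, total 324.
Dropping hyperspectral sensor frees 270 g; slotting in gimbal camera (421 g) lifts the total to 341 at 1085 g.

341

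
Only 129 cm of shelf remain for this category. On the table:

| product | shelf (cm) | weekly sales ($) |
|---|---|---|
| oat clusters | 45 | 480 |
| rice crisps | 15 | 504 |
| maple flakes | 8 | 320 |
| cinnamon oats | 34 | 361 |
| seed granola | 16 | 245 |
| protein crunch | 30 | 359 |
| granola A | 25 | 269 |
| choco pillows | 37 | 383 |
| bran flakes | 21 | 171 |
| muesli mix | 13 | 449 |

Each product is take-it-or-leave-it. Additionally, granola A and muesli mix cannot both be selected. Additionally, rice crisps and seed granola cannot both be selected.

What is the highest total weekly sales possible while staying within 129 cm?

2188

Taking rice crisps + maple flakes + cinnamon oats + choco pillows + bran flakes + muesli mix: 128 cm used, 2188 in weekly sales.
Every other selection either busts 129 cm or breaks a pairing rule or fails to beat 2188.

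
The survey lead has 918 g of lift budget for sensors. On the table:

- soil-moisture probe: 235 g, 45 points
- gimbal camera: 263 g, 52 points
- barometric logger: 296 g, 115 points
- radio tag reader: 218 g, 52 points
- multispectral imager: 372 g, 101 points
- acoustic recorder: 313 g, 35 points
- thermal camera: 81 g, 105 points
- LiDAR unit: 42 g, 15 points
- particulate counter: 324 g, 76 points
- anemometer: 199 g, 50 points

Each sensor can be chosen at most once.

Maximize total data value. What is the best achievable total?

The ratio heuristic lands on barometric logger + multispectral imager + thermal camera + LiDAR unit (336) but leaves 127 g idle.
The 414 g tied up in multispectral imager and LiDAR unit is better spent on particulate counter + anemometer — total rises to 346 (900 g).
Nothing else within 918 g beats 346.

346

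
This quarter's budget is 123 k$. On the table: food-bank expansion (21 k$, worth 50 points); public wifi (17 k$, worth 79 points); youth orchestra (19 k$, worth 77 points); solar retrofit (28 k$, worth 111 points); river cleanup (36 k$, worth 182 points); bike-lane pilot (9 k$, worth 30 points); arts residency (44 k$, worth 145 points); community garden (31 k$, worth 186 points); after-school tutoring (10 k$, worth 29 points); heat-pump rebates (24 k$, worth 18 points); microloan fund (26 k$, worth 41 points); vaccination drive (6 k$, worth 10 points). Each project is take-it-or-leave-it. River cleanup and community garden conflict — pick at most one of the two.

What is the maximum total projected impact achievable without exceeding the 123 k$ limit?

Taking public wifi + youth orchestra + solar retrofit + bike-lane pilot + community garden + after-school tutoring + vaccination drive: 120 k$ used, 522 in projected impact.
Next best is public wifi + solar retrofit + arts residency + community garden at 521 (120 k$) — short by 1.

522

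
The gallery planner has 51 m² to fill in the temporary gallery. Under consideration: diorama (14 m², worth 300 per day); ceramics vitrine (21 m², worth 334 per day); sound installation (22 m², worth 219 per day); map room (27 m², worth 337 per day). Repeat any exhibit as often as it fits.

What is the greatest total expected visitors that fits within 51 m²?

934

By expected visitors per m²: diorama 21.43, ceramics vitrine 15.90, map room 12.48, sound installation 9.95 lead.
A density-first pass picks 3×diorama — 900 at 42 m².
The 14 m² tied up in diorama is better spent on ceramics vitrine — total rises to 934 (49 m²).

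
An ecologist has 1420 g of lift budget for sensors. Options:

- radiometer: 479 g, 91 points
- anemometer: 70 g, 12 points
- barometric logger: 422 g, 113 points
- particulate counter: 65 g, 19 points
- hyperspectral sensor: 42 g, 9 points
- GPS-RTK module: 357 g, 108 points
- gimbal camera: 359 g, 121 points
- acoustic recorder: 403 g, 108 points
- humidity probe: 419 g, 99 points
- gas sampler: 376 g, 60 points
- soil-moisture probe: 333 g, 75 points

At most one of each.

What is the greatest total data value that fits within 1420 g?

382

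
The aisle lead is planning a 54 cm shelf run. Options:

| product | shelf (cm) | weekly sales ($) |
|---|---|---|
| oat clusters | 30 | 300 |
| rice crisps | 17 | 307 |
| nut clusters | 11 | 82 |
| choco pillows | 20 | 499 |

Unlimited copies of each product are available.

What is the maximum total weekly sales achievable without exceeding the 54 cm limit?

1113

A density-first pass picks nut clusters + 2×choco pillows — 1080 at 51 cm.
Replace nut clusters and choco pillows with 2×rice crisps: the trade gains 33 net, giving 1113 at 54 cm.
No other feasible combination exceeds 1113.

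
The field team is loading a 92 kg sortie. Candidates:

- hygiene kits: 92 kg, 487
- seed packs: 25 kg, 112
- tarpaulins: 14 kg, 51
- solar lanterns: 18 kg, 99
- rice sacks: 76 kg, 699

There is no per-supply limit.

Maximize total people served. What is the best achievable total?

750

The ratio ordering already packs tightly: tarpaulins + rice sacks, 90 kg, 750.
Nothing else within 92 kg beats 750.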